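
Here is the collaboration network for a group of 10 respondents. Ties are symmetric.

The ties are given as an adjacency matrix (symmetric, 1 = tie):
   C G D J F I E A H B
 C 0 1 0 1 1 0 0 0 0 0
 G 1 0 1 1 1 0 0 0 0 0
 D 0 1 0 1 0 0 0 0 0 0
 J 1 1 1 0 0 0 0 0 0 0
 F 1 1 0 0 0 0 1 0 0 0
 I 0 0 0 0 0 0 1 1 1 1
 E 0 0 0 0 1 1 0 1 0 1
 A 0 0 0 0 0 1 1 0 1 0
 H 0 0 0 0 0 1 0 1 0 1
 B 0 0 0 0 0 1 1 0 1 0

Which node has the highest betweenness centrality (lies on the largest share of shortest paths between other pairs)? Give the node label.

Unnormalized betweenness of each node: A:2, B:2, C:3, D:0, E:61/3, F:20, G:19/2, H:1/3, I:7/3, J:1/2.
E has the largest value, 61/3, making it the main broker — the node through which the most shortest paths run.

E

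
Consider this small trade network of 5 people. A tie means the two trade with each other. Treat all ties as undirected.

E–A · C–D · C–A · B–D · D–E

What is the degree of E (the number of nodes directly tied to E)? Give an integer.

2

E is directly tied to A and D. That is 2 neighbors, so the degree of E is 2.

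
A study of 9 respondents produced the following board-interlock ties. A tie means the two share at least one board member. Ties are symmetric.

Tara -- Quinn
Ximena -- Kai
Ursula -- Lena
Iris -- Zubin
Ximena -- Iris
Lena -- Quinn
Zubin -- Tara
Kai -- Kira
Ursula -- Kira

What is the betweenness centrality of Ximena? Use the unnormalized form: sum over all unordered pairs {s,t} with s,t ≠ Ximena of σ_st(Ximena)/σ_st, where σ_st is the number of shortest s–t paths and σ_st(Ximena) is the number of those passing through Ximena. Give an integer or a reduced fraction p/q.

6

Pairs whose geodesics pass through Ximena — Kira–Zubin: 1; Kira–Iris: 1; Ursula–Iris: 1; Tara–Kai: 1; Zubin–Kai: 1; Iris–Kai: 1.
All other pairs contribute 0.
Summing the contributions gives betweenness(Ximena) = 6.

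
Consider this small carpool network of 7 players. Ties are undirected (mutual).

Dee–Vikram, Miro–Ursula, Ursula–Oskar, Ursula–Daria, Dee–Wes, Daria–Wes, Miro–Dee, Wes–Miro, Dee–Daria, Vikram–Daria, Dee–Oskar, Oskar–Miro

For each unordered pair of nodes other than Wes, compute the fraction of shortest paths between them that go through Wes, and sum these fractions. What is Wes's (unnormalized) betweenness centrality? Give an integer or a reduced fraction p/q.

Pairs whose geodesics pass through Wes — Miro–Daria: 1/3.
All other pairs contribute 0.
Summing the contributions gives betweenness(Wes) = 1/3.

1/3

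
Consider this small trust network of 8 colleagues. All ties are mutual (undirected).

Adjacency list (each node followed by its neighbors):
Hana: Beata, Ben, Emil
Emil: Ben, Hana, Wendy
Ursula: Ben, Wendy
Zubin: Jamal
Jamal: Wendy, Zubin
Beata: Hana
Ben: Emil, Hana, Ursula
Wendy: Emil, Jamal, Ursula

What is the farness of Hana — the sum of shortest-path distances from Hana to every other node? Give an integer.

14

Distances from Hana: Beata:1, Ben:1, Emil:1, Jamal:3, Ursula:2, Wendy:2, Zubin:4.
Sum = 1 + 1 + 1 + 3 + 2 + 2 + 4 = 14.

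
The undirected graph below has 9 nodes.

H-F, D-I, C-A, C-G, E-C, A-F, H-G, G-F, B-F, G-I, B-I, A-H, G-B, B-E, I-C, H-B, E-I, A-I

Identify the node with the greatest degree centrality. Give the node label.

Degrees — A:4, B:5, C:4, D:1, E:3, F:4, G:5, H:4, I:6.
The maximum is 6, attained only by I.

I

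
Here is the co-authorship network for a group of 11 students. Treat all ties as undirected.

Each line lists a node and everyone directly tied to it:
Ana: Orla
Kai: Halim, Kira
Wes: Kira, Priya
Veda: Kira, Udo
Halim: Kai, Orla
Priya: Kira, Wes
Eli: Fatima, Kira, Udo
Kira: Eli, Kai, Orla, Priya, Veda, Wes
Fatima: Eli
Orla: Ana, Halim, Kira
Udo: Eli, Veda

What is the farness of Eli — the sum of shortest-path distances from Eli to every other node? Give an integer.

19

Distances from Eli: Ana:3, Fatima:1, Halim:3, Kai:2, Kira:1, Orla:2, Priya:2, Udo:1, Veda:2, Wes:2.
Sum = 3 + 1 + 3 + 2 + 1 + 2 + 2 + 1 + 2 + 2 = 19.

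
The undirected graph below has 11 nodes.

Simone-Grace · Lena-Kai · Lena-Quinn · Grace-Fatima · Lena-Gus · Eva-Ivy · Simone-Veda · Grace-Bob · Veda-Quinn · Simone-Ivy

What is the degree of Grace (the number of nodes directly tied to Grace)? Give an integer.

Grace is directly tied to Bob, Fatima, and Simone. That is 3 neighbors, so the degree of Grace is 3.

3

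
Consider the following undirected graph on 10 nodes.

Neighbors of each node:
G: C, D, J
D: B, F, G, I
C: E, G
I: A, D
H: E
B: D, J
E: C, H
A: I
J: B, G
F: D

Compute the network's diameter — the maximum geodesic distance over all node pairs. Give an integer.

Eccentricity of each node (its greatest distance to any other): A:6, B:5, C:4, D:4, E:5, F:5, G:3, H:6, I:5, J:4.
The maximum eccentricity is 6, realized for instance by the pair H–A via H – E – C – G – D – I – A. So the diameter is 6.

6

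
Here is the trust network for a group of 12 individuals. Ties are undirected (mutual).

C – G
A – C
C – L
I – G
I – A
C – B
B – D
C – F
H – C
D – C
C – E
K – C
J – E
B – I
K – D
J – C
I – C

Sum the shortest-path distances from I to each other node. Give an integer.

18

Distances from I: A:1, B:1, C:1, D:2, E:2, F:2, G:1, H:2, J:2, K:2, L:2.
Sum = 1 + 1 + 1 + 2 + 2 + 2 + 1 + 2 + 2 + 2 + 2 = 18.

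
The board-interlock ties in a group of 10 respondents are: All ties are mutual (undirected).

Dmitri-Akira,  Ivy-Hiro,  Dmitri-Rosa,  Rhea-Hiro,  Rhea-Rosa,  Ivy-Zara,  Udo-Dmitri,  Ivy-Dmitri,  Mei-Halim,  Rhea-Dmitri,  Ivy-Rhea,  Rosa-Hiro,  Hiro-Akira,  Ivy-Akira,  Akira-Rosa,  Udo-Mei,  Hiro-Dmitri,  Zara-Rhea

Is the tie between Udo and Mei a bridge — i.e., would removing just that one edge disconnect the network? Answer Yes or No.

Without the Udo–Mei edge there is no alternate route between Udo and Mei, so the network disconnects. It is a bridge.

Yes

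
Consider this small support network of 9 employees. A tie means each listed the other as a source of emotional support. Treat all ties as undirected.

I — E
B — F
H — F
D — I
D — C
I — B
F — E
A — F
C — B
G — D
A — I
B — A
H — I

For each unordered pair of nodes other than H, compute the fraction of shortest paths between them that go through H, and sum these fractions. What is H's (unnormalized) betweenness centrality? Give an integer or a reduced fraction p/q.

Pairs whose geodesics pass through H — G–F: 1/5; D–F: 1/5; I–F: 1/4.
All other pairs contribute 0.
Summing the contributions gives betweenness(H) = 13/20.

13/20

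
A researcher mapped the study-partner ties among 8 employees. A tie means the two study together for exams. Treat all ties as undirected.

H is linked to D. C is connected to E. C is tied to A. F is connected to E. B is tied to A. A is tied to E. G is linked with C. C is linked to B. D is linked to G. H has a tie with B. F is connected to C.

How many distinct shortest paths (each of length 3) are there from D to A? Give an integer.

The shortest distance is 3. The length-3 paths are: D–H–B–A; D–G–C–A.
That gives 2 distinct shortest paths.

2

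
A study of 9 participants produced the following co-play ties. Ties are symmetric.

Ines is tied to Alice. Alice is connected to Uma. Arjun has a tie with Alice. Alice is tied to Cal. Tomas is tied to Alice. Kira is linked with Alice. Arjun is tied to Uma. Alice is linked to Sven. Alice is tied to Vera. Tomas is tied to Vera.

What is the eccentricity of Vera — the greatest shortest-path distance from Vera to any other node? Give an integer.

2

Distances from Vera: Alice:1, Arjun:2, Cal:2, Ines:2, Kira:2, Sven:2, Tomas:1, Uma:2.
The largest is 2 (to Cal, Kira, Ines, Sven, Arjun, and Uma), so the eccentricity of Vera is 2.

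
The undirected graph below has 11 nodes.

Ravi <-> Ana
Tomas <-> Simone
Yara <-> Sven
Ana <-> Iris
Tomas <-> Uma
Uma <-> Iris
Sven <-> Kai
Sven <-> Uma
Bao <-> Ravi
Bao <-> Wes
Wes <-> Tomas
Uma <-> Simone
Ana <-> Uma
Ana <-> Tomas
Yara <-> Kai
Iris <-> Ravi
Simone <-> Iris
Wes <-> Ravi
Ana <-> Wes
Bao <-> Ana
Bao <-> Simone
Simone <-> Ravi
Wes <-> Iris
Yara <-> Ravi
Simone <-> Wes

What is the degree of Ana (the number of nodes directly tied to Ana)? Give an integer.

Ana is directly tied to Bao, Iris, Ravi, Tomas, Uma, and Wes. That is 6 neighbors, so the degree of Ana is 6.

6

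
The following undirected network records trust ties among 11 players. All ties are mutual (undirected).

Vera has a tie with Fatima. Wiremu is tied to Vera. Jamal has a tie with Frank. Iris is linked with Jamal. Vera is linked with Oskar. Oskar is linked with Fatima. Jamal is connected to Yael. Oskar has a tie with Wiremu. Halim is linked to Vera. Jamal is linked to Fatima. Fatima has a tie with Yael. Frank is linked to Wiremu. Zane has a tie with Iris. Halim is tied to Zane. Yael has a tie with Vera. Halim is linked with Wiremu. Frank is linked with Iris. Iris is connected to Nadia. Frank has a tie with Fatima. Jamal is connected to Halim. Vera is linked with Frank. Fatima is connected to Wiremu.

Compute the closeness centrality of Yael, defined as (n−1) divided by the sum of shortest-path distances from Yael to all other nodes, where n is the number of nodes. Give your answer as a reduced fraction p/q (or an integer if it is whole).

10/19

Distances from Yael: Fatima:1, Frank:2, Halim:2, Iris:2, Jamal:1, Nadia:3, Oskar:2, Vera:1, Wiremu:2, Zane:3. Sum = 19.
n = 11, so closeness = 10/19.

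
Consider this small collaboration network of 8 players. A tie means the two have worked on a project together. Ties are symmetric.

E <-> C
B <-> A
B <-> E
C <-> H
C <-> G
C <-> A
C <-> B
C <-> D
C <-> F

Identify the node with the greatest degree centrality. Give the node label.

Degrees — A:2, B:3, C:7, D:1, E:2, F:1, G:1, H:1.
The maximum is 7, attained only by C.

C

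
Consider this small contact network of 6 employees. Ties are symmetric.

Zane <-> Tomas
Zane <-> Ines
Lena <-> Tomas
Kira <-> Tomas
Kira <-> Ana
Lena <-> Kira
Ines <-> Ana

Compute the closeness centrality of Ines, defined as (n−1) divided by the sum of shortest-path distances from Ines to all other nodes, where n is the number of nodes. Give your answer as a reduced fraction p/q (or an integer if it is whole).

Distances from Ines: Ana:1, Kira:2, Lena:3, Tomas:2, Zane:1. Sum = 9.
n = 6, so closeness = 5/9.

5/9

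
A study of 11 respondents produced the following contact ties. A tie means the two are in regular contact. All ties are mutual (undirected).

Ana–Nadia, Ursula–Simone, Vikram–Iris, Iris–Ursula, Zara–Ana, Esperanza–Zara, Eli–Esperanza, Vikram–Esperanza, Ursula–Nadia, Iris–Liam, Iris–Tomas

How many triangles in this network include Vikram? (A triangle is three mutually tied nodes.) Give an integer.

Vikram's neighbors are Esperanza and Iris, but none of them are tied to each other, so no triangle contains Vikram.

0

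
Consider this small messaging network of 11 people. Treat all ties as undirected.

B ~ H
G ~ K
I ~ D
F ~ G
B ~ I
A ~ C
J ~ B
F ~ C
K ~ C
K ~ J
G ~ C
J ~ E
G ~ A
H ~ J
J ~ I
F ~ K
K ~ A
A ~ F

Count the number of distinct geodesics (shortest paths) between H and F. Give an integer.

1

The shortest distance is 3, and the only length-3 path is H–J–K–F. So there is exactly 1 shortest path.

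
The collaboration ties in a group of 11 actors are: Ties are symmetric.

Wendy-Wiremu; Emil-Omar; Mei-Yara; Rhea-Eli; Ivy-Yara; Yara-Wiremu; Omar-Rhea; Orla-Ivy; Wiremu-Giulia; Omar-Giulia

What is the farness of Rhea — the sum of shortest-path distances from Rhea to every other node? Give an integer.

Distances from Rhea: Eli:1, Emil:2, Giulia:2, Ivy:5, Mei:5, Omar:1, Orla:6, Wendy:4, Wiremu:3, Yara:4.
Sum = 1 + 2 + 2 + 5 + 5 + 1 + 6 + 4 + 3 + 4 = 33.

33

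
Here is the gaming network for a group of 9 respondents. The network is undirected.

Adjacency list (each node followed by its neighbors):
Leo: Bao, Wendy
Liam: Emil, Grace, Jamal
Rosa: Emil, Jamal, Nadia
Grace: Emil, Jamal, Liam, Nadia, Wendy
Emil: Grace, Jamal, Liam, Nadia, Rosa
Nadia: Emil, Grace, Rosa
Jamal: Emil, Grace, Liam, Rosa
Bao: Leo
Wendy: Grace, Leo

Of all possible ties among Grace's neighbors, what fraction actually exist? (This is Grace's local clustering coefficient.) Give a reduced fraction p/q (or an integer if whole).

Grace's neighbors: Emil, Jamal, Liam, Nadia, and Wendy (k = 5).
Possible neighbor pairs: C(5,2) = 10. Edges among them: Emil–Jamal, Emil–Liam, Emil–Nadia, Jamal–Liam → e = 4.
Clustering(Grace) = 4/10 = 2/5.

2/5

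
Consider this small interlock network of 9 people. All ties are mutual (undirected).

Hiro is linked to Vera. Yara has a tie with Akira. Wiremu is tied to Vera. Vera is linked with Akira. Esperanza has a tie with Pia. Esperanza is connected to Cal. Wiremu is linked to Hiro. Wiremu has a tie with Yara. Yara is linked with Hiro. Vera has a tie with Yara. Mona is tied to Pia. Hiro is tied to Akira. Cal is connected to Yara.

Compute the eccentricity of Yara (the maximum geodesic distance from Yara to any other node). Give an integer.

Distances from Yara: Akira:1, Cal:1, Esperanza:2, Hiro:1, Mona:4, Pia:3, Vera:1, Wiremu:1.
The largest is 4 (to Mona), so the eccentricity of Yara is 4.

4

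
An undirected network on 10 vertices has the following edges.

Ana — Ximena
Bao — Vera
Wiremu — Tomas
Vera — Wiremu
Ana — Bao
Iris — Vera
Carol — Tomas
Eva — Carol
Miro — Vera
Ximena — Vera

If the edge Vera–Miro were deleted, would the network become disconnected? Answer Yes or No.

Yes

Without the Vera–Miro edge there is no alternate route between Vera and Miro, so the network disconnects. It is a bridge.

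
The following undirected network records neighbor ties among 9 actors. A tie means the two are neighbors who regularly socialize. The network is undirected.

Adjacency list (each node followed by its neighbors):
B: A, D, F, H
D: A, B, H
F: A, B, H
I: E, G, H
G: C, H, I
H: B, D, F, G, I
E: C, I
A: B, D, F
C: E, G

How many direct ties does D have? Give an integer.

3

D is directly tied to A, B, and H. That is 3 neighbors, so the degree of D is 3.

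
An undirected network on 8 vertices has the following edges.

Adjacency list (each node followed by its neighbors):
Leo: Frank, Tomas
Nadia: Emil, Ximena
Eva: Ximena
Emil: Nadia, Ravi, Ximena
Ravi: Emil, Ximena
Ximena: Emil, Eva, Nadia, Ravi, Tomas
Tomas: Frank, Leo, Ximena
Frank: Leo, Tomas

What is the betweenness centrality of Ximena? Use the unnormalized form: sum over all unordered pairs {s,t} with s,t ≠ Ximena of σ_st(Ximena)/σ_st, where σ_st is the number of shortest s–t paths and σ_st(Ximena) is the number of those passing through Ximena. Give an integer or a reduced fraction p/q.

31/2

Pairs whose geodesics pass through Ximena — Ravi–Eva: 1; Ravi–Nadia: 1/2; Ravi–Frank: 1; Ravi–Tomas: 1; Ravi–Leo: 1; Eva–Nadia: 1; Eva–Emil: 1; Eva–Frank: 1; Eva–Tomas: 1; Eva–Leo: 1; Nadia–Frank: 1; Nadia–Tomas: 1; Nadia–Leo: 1; Emil–Frank: 1 … (+2 more pairs).
All other pairs contribute 0.
Summing the contributions gives betweenness(Ximena) = 31/2.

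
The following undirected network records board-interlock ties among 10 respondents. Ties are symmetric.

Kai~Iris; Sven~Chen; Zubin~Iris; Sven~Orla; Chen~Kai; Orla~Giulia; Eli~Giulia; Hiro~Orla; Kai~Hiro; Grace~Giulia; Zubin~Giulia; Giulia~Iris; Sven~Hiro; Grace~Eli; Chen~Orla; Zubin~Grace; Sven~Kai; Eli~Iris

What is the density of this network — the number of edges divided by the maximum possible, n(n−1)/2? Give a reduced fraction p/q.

2/5

There are 18 edges and 10 nodes, so the maximum possible is C(10,2) = 45.
Density = 18/45 = 2/5.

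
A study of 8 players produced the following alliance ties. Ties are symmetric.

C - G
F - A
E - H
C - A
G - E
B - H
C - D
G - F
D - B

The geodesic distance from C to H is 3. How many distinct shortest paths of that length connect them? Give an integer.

2

The shortest distance is 3. The length-3 paths are: C–D–B–H; C–G–E–H.
That gives 2 distinct shortest paths.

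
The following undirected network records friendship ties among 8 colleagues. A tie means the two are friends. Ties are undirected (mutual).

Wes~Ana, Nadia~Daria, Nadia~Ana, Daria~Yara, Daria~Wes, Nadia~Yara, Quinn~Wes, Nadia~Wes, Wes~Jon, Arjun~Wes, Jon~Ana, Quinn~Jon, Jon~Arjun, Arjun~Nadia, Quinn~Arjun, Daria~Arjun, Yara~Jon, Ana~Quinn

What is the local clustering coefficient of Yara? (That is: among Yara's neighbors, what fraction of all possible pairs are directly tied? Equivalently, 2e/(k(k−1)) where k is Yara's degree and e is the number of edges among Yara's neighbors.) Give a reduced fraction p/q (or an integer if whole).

1/3

Yara's neighbors: Daria, Jon, and Nadia (k = 3).
Possible neighbor pairs: C(3,2) = 3. Edges among them: Daria–Nadia → e = 1.
Clustering(Yara) = 1/3.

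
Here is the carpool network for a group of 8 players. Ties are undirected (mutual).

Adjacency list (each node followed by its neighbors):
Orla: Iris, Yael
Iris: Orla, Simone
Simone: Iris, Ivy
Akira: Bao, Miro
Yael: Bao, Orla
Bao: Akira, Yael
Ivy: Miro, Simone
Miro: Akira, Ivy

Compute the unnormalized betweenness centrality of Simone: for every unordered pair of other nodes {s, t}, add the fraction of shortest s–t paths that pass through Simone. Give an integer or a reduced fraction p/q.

9/2

Pairs whose geodesics pass through Simone — Ivy–Yael: 1/2; Ivy–Orla: 1; Ivy–Iris: 1; Miro–Orla: 1/2; Miro–Iris: 1; Akira–Iris: 1/2.
All other pairs contribute 0.
Summing the contributions gives betweenness(Simone) = 9/2.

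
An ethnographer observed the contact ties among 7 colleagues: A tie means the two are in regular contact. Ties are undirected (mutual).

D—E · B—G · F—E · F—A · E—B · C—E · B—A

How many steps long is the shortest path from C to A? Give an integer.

3

One shortest route is C – E – B – A, which uses 3 edges, and at distance 2 from C we only reach {B, D, F}, which does not include A. So d(C,A) = 3.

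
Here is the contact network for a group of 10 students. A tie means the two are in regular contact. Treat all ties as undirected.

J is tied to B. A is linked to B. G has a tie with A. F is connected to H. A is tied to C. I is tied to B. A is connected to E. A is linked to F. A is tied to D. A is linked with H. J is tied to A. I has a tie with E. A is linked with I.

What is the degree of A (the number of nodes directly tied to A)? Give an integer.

9

A is directly tied to B, C, D, E, F, G, H, I, and J. That is 9 neighbors, so the degree of A is 9.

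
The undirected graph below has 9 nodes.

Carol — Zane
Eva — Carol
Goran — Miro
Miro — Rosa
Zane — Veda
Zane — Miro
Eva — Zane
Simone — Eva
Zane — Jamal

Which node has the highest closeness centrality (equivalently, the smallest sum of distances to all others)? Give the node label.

Farness (sum of distances to all others) for each node — Carol:16, Eva:15, Goran:21, Jamal:18, Miro:14, Rosa:21, Simone:22, Veda:18, Zane:11.
The smallest farness is 11, for Zane, so Zane has the highest closeness.

Zane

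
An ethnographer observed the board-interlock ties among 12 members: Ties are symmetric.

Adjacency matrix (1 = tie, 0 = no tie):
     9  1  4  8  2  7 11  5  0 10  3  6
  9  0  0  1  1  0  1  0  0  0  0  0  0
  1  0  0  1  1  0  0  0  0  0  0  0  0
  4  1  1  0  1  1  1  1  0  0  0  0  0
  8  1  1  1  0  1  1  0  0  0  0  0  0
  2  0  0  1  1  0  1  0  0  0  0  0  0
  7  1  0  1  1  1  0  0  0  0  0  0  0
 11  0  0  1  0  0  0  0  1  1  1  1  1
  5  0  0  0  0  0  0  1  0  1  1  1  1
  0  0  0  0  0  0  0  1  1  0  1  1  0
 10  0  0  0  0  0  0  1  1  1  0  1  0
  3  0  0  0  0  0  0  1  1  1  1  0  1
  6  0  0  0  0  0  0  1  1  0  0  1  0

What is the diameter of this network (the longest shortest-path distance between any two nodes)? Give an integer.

Eccentricity of each node (its greatest distance to any other): 0:3, 1:3, 2:3, 3:3, 4:2, 5:3, 6:3, 7:3, 8:3, 9:3, 10:3, 11:2.
The maximum eccentricity is 3, realized for instance by the pair 9–5 via 9 – 4 – 11 – 5. So the diameter is 3.

3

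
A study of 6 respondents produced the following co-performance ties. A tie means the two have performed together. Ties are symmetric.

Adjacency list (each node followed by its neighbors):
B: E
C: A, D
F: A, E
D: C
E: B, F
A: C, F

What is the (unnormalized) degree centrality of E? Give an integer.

E is directly tied to B and F. That is 2 neighbors, so the degree of E is 2.

2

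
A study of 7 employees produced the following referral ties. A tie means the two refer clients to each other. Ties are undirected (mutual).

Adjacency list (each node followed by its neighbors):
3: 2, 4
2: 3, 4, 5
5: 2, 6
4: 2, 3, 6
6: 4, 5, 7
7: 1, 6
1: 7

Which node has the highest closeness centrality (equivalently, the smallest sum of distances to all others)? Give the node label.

6

Farness (sum of distances to all others) for each node — 1:17, 2:12, 3:13, 4:10, 5:11, 6:9, 7:12.
The smallest farness is 9, for 6, so 6 has the highest closeness.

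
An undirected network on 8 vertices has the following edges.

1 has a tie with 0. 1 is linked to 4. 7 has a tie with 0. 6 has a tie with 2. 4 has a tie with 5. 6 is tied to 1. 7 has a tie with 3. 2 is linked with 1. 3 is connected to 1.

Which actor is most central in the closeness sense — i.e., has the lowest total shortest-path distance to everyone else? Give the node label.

1

Farness (sum of distances to all others) for each node — 0:13, 1:9, 2:14, 3:13, 4:13, 5:19, 6:14, 7:17.
The smallest farness is 9, for 1, so 1 has the highest closeness.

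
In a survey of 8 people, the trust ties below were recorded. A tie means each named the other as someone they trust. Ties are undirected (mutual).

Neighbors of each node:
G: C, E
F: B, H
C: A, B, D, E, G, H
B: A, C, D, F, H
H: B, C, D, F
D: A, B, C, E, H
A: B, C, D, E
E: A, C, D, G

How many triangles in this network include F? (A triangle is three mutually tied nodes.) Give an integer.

1

F's neighbors: B and H.
Neighbor pairs that are themselves tied: F–B–H. Each forms one triangle with F, for 1 in total.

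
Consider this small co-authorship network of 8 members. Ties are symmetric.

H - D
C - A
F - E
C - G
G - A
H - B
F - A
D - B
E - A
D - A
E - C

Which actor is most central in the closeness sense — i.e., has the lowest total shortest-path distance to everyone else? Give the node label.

Farness (sum of distances to all others) for each node — A:9, B:16, C:13, D:11, E:13, F:14, G:14, H:16.
The smallest farness is 9, for A, so A has the highest closeness.

A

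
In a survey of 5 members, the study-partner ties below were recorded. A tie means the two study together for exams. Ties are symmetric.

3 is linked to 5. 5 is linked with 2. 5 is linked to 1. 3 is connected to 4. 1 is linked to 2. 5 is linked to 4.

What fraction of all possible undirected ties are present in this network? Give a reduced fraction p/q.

There are 6 edges and 5 nodes, so the maximum possible is C(5,2) = 10.
Density = 6/10 = 3/5.

3/5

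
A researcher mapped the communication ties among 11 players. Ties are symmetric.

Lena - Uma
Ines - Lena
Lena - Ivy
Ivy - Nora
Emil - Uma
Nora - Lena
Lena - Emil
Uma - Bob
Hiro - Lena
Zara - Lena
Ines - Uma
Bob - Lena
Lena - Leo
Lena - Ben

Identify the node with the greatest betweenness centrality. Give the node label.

Lena

Unnormalized betweenness of each node: Ben:0, Bob:0, Emil:0, Hiro:0, Ines:0, Ivy:0, Lena:79/2, Leo:0, Nora:0, Uma:3/2, Zara:0.
Lena has the largest value, 79/2, making it the main broker — the node through which the most shortest paths run.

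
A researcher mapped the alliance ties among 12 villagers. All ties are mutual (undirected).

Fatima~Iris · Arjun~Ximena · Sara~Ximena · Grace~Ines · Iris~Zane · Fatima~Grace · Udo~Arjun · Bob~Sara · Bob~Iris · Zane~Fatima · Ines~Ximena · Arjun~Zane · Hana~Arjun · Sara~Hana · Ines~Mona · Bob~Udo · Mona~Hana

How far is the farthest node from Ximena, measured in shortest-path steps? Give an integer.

Distances from Ximena: Arjun:1, Bob:2, Fatima:3, Grace:2, Hana:2, Ines:1, Iris:3, Mona:2, Sara:1, Udo:2, Zane:2.
The largest is 3 (to Iris and Fatima), so the eccentricity of Ximena is 3.

3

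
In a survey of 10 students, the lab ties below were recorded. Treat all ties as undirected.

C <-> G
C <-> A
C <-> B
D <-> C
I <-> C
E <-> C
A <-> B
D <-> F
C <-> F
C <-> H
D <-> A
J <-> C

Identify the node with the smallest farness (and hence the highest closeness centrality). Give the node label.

C

Farness (sum of distances to all others) for each node — A:15, B:16, C:9, D:15, E:17, F:16, G:17, H:17, I:17, J:17.
The smallest farness is 9, for C, so C has the highest closeness.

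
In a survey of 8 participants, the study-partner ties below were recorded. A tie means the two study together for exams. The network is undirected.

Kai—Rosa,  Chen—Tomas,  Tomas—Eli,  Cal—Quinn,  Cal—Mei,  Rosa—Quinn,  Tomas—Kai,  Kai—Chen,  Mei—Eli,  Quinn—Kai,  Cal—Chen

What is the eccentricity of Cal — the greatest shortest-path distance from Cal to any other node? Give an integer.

Distances from Cal: Chen:1, Eli:2, Kai:2, Mei:1, Quinn:1, Rosa:2, Tomas:2.
The largest is 2 (to Rosa, Kai, Tomas, and Eli), so the eccentricity of Cal is 2.

2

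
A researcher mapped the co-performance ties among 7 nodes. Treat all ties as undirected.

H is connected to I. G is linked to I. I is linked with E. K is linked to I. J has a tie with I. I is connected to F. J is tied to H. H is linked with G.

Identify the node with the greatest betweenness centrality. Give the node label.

I

Unnormalized betweenness of each node: E:0, F:0, G:0, H:1/2, I:25/2, J:0, K:0.
I has the largest value, 25/2, making it the main broker — the node through which the most shortest paths run.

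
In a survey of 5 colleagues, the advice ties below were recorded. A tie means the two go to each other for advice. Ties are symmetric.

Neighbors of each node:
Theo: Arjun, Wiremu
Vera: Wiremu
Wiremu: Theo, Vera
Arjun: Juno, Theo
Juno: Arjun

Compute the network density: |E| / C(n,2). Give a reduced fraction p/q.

2/5

There are 4 edges and 5 nodes, so the maximum possible is C(5,2) = 10.
Density = 4/10 = 2/5.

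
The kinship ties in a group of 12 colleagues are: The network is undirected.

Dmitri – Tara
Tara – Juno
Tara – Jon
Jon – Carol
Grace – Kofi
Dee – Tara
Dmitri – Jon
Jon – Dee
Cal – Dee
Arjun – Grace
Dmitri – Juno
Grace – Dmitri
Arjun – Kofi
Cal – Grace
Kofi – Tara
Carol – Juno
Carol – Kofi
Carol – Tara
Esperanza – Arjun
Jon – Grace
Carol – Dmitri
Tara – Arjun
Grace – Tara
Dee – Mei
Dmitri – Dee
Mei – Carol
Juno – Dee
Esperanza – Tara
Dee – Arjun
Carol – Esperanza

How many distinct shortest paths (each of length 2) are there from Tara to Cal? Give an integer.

2

The shortest distance is 2. The length-2 paths are: Tara–Dee–Cal; Tara–Grace–Cal.
That gives 2 distinct shortest paths.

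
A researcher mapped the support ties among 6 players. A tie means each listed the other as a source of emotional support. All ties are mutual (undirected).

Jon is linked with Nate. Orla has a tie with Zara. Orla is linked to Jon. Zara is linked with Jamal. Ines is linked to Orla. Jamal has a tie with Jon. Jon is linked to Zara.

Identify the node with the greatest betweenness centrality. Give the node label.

Unnormalized betweenness of each node: Ines:0, Jamal:0, Jon:5, Nate:0, Orla:4, Zara:1.
Jon has the largest value, 5, making it the main broker — the node through which the most shortest paths run.

Jon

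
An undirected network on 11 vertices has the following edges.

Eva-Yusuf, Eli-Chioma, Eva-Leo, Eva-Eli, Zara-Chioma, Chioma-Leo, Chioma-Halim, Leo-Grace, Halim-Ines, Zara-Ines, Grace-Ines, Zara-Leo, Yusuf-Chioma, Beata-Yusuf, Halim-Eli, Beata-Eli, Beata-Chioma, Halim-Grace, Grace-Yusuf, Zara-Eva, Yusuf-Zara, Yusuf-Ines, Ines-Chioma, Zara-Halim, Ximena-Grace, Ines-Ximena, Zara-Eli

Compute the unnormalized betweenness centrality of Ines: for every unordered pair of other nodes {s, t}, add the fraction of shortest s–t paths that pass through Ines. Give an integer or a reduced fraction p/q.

Pairs whose geodesics pass through Ines — Halim–Yusuf: 1/4; Halim–Ximena: 1/2; Chioma–Grace: 1/4; Chioma–Ximena: 1; Grace–Zara: 1/4; Yusuf–Ximena: 1/2; Zara–Ximena: 1; Eli–Ximena: 3/4; Beata–Ximena: 2/3; Ximena–Eva: 2/4.
All other pairs contribute 0.
Summing the contributions gives betweenness(Ines) = 17/3.

17/3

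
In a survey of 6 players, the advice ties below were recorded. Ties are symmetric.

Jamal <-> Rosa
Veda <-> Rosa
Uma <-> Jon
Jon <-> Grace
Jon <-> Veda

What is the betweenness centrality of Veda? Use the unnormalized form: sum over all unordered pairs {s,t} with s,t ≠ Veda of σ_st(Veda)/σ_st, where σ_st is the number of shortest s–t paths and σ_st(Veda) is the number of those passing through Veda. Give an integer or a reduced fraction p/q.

6

Pairs whose geodesics pass through Veda — Jamal–Jon: 1; Jamal–Grace: 1; Jamal–Uma: 1; Jon–Rosa: 1; Rosa–Grace: 1; Rosa–Uma: 1.
All other pairs contribute 0.
Summing the contributions gives betweenness(Veda) = 6.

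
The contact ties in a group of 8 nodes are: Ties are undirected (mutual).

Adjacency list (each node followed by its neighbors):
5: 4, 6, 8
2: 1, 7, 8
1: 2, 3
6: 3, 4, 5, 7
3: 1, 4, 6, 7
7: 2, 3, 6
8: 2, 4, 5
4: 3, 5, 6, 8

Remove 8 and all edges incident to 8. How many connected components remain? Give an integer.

1

8's neighbors (2, 4, and 5) remain reachable from one another through other ties, so the rest of the network stays in one piece.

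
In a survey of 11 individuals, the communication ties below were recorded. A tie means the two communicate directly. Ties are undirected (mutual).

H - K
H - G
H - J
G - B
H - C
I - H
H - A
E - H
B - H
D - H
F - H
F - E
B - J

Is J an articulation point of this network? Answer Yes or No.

Even without J, every remaining node can still reach every other (the residual graph is connected), so J is not a cut vertex.

No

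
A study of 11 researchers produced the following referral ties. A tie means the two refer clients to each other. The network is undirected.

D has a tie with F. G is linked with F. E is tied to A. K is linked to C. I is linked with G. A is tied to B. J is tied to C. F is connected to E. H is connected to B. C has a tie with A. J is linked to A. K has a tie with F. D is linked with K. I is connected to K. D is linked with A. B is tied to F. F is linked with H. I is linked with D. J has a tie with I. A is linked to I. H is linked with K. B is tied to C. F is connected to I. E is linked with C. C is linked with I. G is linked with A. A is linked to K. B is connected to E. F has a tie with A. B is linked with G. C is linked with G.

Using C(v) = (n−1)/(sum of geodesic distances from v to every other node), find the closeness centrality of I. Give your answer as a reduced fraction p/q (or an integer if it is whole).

10/13

Distances from I: A:1, B:2, C:1, D:1, E:2, F:1, G:1, H:2, J:1, K:1. Sum = 13.
n = 11, so closeness = 10/13.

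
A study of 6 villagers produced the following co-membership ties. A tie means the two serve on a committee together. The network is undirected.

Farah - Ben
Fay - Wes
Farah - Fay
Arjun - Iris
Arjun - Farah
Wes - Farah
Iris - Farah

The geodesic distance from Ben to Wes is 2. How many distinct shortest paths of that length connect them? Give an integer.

The shortest distance is 2, and the only length-2 path is Ben–Farah–Wes. So there is exactly 1 shortest path.

1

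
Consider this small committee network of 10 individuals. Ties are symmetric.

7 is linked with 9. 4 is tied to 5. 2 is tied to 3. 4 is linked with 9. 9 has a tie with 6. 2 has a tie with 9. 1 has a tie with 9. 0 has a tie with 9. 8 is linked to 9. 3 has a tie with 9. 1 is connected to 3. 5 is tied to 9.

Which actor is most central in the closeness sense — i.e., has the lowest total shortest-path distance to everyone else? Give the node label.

Farness (sum of distances to all others) for each node — 0:17, 1:16, 2:16, 3:15, 4:16, 5:16, 6:17, 7:17, 8:17, 9:9.
The smallest farness is 9, for 9, so 9 has the highest closeness.

9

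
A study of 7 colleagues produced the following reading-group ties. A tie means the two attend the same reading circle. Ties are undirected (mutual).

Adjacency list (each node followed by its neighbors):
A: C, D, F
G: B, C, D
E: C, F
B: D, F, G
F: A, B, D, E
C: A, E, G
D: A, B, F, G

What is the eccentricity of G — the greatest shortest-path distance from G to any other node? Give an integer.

2

Distances from G: A:2, B:1, C:1, D:1, E:2, F:2.
The largest is 2 (to A, E, and F), so the eccentricity of G is 2.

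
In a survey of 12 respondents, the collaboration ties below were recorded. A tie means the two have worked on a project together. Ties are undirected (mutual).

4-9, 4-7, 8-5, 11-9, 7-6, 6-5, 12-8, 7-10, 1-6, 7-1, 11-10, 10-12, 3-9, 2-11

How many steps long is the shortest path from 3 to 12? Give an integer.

4

One shortest route is 3 – 9 – 11 – 10 – 12, which uses 4 edges, and at distance 3 from 3 we only reach {2, 7, 10}, which does not include 12. So d(3,12) = 4.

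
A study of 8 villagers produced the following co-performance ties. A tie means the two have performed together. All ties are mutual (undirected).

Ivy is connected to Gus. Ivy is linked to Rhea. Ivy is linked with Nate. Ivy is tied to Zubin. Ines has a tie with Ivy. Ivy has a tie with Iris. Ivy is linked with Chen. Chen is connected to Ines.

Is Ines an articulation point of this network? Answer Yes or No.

Even without Ines, every remaining node can still reach every other (the residual graph is connected), so Ines is not a cut vertex.

No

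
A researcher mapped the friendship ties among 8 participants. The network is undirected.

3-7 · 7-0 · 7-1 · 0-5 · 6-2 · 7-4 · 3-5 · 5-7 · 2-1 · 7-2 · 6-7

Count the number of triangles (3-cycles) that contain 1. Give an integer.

1's neighbors: 2 and 7.
Neighbor pairs that are themselves tied: 1–2–7. Each forms one triangle with 1, for 1 in total.

1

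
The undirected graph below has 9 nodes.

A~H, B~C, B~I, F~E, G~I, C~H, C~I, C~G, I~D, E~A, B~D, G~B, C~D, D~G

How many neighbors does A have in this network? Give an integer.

2

A is directly tied to E and H. That is 2 neighbors, so the degree of A is 2.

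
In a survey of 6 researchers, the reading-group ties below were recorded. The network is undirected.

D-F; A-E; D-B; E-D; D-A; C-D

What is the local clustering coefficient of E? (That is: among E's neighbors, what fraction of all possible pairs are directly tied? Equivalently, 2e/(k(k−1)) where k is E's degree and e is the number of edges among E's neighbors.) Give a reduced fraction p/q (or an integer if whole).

1

E's neighbors: A and D (k = 2).
Possible neighbor pairs: C(2,2) = 1. Edges among them: A–D → e = 1.
Clustering(E) = 1/1.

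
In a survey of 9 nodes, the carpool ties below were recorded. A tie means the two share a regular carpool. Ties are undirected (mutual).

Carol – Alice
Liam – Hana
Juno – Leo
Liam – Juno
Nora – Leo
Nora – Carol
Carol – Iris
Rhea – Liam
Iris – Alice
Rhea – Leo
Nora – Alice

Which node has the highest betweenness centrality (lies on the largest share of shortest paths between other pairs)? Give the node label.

Unnormalized betweenness of each node: Alice:3, Carol:3, Hana:0, Iris:0, Juno:5, Leo:33/2, Liam:15/2, Nora:15, Rhea:5.
Leo has the largest value, 33/2, making it the main broker — the node through which the most shortest paths run.

Leo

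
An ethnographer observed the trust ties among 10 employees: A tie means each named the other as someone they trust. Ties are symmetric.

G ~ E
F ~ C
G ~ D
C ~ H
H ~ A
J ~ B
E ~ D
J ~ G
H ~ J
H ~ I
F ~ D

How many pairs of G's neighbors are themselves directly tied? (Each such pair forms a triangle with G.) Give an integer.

1

G's neighbors: D, E, and J.
Neighbor pairs that are themselves tied: G–D–E. Each forms one triangle with G, for 1 in total.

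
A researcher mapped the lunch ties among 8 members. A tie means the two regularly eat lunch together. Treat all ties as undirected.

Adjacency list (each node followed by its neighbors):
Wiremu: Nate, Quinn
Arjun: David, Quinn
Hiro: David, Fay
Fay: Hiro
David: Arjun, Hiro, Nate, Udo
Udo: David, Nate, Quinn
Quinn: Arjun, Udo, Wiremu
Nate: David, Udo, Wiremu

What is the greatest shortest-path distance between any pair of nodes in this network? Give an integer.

4

Eccentricity of each node (its greatest distance to any other): Arjun:3, David:2, Fay:4, Hiro:3, Nate:3, Quinn:4, Udo:3, Wiremu:4.
The maximum eccentricity is 4, realized for instance by the pair Fay–Wiremu via Fay – Hiro – David – Nate – Wiremu. So the diameter is 4.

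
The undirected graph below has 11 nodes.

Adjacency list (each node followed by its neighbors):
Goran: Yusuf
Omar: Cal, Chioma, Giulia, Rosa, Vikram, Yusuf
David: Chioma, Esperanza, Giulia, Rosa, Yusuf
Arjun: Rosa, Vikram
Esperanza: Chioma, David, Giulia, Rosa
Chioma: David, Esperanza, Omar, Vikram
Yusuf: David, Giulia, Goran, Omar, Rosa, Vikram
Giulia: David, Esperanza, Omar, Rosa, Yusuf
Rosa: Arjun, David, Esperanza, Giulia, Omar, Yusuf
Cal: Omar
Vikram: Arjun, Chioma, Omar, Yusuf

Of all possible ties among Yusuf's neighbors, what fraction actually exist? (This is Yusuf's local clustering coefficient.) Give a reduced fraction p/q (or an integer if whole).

Yusuf's neighbors: David, Giulia, Goran, Omar, Rosa, and Vikram (k = 6).
Possible neighbor pairs: C(6,2) = 15. Edges among them: David–Giulia, David–Rosa, Giulia–Omar, Giulia–Rosa, Omar–Rosa, Omar–Vikram → e = 6.
Clustering(Yusuf) = 6/15 = 2/5.

2/5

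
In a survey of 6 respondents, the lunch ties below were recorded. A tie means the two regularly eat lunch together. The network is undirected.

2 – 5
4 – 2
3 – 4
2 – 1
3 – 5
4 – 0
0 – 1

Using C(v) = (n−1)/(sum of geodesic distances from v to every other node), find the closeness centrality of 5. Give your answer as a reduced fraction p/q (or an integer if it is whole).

5/9

Distances from 5: 0:3, 1:2, 2:1, 3:1, 4:2. Sum = 9.
n = 6, so closeness = 5/9.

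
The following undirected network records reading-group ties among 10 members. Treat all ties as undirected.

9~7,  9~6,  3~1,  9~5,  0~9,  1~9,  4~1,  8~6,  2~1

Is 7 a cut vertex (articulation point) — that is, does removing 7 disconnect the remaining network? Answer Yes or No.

No

Even without 7, every remaining node can still reach every other (the residual graph is connected), so 7 is not a cut vertex.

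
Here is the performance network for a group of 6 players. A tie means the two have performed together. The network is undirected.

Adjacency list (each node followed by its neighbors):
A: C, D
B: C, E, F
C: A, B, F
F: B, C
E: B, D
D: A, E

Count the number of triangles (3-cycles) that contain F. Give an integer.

F's neighbors: B and C.
Neighbor pairs that are themselves tied: F–B–C. Each forms one triangle with F, for 1 in total.

1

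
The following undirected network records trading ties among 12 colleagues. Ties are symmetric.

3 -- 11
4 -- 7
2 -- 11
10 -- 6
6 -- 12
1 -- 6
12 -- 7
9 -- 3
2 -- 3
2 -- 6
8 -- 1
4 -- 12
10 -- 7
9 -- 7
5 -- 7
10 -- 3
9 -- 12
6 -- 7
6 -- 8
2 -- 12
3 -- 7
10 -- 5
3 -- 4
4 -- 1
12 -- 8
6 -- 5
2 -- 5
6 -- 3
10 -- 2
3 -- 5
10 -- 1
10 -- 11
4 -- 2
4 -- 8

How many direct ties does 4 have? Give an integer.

6

4 is directly tied to 1, 2, 3, 7, 8, and 12. That is 6 neighbors, so the degree of 4 is 6.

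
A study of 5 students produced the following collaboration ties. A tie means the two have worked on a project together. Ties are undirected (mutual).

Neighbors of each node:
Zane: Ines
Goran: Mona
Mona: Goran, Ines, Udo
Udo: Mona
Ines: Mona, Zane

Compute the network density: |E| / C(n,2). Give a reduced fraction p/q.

There are 4 edges and 5 nodes, so the maximum possible is C(5,2) = 10.
Density = 4/10 = 2/5.

2/5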